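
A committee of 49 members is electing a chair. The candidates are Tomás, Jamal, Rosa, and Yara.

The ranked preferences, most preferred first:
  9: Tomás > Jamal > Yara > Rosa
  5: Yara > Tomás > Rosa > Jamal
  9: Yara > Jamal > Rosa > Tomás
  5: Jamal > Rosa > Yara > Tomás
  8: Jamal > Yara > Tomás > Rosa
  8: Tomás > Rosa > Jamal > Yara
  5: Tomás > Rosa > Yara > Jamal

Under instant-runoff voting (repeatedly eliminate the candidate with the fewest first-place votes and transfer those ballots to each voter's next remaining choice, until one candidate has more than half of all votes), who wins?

Yara

Round 1: Tomás 22, Jamal 13, Rosa 0, Yara 14. Rosa eliminated.
Round 2: Tomás 22, Jamal 13, Yara 14. Jamal eliminated.
Round 3: Tomás 22, Yara 27. Yara has a majority (≥25).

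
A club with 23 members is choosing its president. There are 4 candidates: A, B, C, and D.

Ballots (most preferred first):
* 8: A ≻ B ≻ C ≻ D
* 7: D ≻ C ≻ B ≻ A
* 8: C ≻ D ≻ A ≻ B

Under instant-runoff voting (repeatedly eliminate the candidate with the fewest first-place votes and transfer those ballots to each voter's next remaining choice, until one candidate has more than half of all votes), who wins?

C

Round 1: A 8, B 0, C 8, D 7. B eliminated.
Round 2: A 8, C 8, D 7. D eliminated.
Round 3: A 8, C 15. C has a majority (≥12).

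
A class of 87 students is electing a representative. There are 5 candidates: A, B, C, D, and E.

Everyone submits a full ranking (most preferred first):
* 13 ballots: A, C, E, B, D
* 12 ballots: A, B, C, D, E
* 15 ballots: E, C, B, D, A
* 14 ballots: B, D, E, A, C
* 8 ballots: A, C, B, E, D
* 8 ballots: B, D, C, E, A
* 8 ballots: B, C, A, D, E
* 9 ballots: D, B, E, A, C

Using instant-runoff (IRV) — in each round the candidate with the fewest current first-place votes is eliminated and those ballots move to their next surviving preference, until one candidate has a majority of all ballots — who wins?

Round 1: A 33, B 30, C 0, D 9, E 15. C eliminated.
Round 2: A 33, B 30, D 9, E 15. D eliminated.
Round 3: A 33, B 39, E 15. E eliminated.
Round 4: A 33, B 54. B has a majority (≥44).

B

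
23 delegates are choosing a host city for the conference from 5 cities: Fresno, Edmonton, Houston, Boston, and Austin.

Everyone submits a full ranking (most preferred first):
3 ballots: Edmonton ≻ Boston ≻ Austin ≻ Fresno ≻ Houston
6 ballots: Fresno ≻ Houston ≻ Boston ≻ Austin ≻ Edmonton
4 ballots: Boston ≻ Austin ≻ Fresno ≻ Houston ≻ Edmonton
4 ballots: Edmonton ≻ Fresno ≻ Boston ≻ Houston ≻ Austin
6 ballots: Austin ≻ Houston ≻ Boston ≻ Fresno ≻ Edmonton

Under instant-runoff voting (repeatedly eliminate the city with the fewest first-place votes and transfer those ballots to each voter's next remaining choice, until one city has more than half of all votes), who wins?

Austin

Round 1: Fresno 6, Edmonton 7, Houston 0, Boston 4, Austin 6. Houston eliminated.
Round 2: Fresno 6, Edmonton 7, Boston 4, Austin 6. Boston eliminated.
Round 3: Fresno 6, Edmonton 7, Austin 10. Fresno eliminated.
Round 4: Edmonton 7, Austin 16. Austin has a majority (≥12).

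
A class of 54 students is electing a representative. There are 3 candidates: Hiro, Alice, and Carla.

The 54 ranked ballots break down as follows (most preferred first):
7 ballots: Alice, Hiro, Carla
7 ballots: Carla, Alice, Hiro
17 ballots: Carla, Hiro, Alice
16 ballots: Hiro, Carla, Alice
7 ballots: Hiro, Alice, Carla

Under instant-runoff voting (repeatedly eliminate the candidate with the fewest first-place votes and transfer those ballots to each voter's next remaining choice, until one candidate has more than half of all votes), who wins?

Hiro

Round 1: Hiro 23, Alice 7, Carla 24. Alice eliminated.
Round 2: Hiro 30, Carla 24. Hiro has a majority (≥28).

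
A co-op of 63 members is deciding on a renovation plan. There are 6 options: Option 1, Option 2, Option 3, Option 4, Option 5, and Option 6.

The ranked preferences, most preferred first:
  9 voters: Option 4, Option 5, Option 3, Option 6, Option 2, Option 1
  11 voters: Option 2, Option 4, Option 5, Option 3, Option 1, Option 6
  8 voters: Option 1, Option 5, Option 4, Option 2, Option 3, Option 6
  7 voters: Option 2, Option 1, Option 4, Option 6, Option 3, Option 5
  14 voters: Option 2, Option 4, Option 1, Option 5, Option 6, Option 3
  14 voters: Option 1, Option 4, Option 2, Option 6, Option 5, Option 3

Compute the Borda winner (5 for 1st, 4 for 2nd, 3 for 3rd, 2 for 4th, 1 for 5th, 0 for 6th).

Option 1: 9×0 + 11×1 + 8×5 + 7×4 + 14×3 + 14×5 = 191
Option 2: 9×1 + 11×5 + 8×2 + 7×5 + 14×5 + 14×3 = 227
Option 3: 9×3 + 11×2 + 8×1 + 7×1 + 14×0 + 14×0 = 64
Option 4: 9×5 + 11×4 + 8×3 + 7×3 + 14×4 + 14×4 = 246
Option 5: 9×4 + 11×3 + 8×4 + 7×0 + 14×2 + 14×1 = 143
Option 6: 9×2 + 11×0 + 8×0 + 7×2 + 14×1 + 14×2 = 74

Option 4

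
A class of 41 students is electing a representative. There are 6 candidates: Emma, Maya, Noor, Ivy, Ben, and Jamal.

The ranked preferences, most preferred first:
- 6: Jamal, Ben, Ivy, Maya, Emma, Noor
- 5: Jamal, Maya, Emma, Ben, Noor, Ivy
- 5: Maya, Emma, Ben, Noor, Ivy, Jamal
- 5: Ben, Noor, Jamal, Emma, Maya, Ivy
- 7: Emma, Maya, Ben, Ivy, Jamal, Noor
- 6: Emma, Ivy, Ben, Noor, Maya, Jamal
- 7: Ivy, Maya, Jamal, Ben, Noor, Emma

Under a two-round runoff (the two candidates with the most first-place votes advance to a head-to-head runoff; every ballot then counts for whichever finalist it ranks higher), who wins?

Jamal

Round 1 first-place votes: Emma 13, Maya 5, Noor 0, Ivy 7, Ben 5, Jamal 11. Emma and Jamal advance.
Runoff: Emma is ranked above Jamal on 18 ballots, Jamal above Emma on 23.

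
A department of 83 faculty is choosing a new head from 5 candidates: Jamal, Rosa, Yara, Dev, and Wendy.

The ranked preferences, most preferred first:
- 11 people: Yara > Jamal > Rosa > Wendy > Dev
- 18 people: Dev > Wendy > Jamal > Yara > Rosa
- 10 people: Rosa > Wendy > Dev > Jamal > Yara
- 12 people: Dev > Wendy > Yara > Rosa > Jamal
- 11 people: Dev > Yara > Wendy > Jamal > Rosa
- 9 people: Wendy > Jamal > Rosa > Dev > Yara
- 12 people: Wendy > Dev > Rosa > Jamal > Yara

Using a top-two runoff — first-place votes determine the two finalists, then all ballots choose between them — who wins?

Round 1 first-place votes: Jamal 0, Rosa 10, Yara 11, Dev 41, Wendy 21. Dev and Wendy advance.
Runoff: Dev is ranked above Wendy on 41 ballots, Wendy above Dev on 42.

Wendy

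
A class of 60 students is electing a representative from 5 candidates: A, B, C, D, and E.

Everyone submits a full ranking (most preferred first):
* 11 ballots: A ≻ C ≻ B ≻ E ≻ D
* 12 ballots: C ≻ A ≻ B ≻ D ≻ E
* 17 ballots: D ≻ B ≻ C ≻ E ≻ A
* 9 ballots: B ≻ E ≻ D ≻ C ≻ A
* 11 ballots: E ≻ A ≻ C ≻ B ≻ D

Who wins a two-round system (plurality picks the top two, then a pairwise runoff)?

C

Round 1 first-place votes: A 11, B 9, C 12, D 17, E 11. D and C advance.
Runoff: D is ranked above C on 26 ballots, C above D on 34.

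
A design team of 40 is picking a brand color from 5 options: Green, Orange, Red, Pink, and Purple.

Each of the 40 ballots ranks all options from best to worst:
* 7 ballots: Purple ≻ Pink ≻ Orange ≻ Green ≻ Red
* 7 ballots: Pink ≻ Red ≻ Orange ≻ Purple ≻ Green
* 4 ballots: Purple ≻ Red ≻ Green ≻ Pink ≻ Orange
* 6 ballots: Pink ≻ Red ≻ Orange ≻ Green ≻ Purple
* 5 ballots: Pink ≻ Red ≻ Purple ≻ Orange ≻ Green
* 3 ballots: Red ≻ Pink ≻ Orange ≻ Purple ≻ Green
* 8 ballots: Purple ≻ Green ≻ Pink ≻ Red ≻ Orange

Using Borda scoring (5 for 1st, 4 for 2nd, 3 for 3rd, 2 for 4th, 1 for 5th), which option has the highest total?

Green: 7×2 + 7×1 + 4×3 + 6×2 + 5×1 + 3×1 + 8×4 = 85
Orange: 7×3 + 7×3 + 4×1 + 6×3 + 5×2 + 3×3 + 8×1 = 91
Red: 7×1 + 7×4 + 4×4 + 6×4 + 5×4 + 3×5 + 8×2 = 126
Pink: 7×4 + 7×5 + 4×2 + 6×5 + 5×5 + 3×4 + 8×3 = 162
Purple: 7×5 + 7×2 + 4×5 + 6×1 + 5×3 + 3×2 + 8×5 = 136

Pink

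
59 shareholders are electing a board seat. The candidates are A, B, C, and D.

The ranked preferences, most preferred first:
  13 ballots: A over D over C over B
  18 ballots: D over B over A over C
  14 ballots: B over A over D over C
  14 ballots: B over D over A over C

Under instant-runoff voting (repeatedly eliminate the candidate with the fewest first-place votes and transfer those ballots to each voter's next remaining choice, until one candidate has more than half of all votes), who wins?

D

Round 1: A 13, B 28, C 0, D 18. C eliminated.
Round 2: A 13, B 28, D 18. A eliminated.
Round 3: B 28, D 31. D has a majority (≥30).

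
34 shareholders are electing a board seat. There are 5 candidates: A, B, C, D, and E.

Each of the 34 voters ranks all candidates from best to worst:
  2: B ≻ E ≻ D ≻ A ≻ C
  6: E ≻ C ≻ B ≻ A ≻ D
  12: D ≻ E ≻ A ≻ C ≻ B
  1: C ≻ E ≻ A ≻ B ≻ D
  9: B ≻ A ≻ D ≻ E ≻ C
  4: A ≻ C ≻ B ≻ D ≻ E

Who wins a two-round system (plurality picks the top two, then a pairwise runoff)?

B

Round 1 first-place votes: A 4, B 11, C 1, D 12, E 6. D and B advance.
Runoff: D is ranked above B on 12 ballots, B above D on 22.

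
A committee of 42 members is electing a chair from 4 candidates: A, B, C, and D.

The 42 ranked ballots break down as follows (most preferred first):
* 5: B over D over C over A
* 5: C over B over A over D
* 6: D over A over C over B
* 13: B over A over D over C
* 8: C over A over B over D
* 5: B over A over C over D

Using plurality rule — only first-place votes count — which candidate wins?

B

First-place votes: A 0, B 23, C 13, D 6.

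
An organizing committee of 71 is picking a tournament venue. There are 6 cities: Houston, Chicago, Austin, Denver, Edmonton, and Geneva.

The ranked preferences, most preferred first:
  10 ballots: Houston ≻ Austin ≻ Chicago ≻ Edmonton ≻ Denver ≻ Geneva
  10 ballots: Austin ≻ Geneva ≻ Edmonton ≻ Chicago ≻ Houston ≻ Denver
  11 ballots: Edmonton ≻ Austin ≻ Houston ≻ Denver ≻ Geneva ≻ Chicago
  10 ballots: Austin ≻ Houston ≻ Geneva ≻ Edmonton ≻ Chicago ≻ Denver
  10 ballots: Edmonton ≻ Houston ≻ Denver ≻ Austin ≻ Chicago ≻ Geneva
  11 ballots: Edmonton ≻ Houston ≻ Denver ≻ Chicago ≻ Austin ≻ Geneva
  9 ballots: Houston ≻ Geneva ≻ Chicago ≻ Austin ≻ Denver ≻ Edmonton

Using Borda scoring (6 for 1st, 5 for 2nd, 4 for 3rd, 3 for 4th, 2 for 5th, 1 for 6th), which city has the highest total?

Houston

Houston: 10×6 + 10×2 + 11×4 + 10×5 + 10×5 + 11×5 + 9×6 = 333
Chicago: 10×4 + 10×3 + 11×1 + 10×2 + 10×2 + 11×3 + 9×4 = 190
Austin: 10×5 + 10×6 + 11×5 + 10×6 + 10×3 + 11×2 + 9×3 = 304
Denver: 10×2 + 10×1 + 11×3 + 10×1 + 10×4 + 11×4 + 9×2 = 175
Edmonton: 10×3 + 10×4 + 11×6 + 10×3 + 10×6 + 11×6 + 9×1 = 301
Geneva: 10×1 + 10×5 + 11×2 + 10×4 + 10×1 + 11×1 + 9×5 = 188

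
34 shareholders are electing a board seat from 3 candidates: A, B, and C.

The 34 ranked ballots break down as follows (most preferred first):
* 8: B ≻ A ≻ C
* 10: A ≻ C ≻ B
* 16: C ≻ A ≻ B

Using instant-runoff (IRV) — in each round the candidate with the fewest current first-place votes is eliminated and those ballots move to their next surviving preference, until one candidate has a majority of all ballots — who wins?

Round 1: A 10, B 8, C 16. B eliminated.
Round 2: A 18, C 16. A has a majority (≥18).

A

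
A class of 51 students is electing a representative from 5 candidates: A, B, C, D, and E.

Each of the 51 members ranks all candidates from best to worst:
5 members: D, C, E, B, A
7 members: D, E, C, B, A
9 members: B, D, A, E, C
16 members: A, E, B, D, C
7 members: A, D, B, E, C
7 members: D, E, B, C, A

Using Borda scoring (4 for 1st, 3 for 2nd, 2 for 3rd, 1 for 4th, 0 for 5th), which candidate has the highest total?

D

A: 5×0 + 7×0 + 9×2 + 16×4 + 7×4 + 7×0 = 110
B: 5×1 + 7×1 + 9×4 + 16×2 + 7×2 + 7×2 = 108
C: 5×3 + 7×2 + 9×0 + 16×0 + 7×0 + 7×1 = 36
D: 5×4 + 7×4 + 9×3 + 16×1 + 7×3 + 7×4 = 140
E: 5×2 + 7×3 + 9×1 + 16×3 + 7×1 + 7×3 = 116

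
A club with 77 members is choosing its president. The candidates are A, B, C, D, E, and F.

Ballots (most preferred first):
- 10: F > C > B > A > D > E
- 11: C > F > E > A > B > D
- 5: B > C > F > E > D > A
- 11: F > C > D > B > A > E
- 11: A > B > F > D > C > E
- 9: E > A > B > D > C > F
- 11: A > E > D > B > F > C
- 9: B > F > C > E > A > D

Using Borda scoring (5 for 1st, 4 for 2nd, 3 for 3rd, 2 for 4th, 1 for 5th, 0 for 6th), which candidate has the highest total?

F

A: 10×2 + 11×2 + 5×0 + 11×1 + 11×5 + 9×4 + 11×5 + 9×1 = 208
B: 10×3 + 11×1 + 5×5 + 11×2 + 11×4 + 9×3 + 11×2 + 9×5 = 226
C: 10×4 + 11×5 + 5×4 + 11×4 + 11×1 + 9×1 + 11×0 + 9×3 = 206
D: 10×1 + 11×0 + 5×1 + 11×3 + 11×2 + 9×2 + 11×3 + 9×0 = 121
E: 10×0 + 11×3 + 5×2 + 11×0 + 11×0 + 9×5 + 11×4 + 9×2 = 150
F: 10×5 + 11×4 + 5×3 + 11×5 + 11×3 + 9×0 + 11×1 + 9×4 = 244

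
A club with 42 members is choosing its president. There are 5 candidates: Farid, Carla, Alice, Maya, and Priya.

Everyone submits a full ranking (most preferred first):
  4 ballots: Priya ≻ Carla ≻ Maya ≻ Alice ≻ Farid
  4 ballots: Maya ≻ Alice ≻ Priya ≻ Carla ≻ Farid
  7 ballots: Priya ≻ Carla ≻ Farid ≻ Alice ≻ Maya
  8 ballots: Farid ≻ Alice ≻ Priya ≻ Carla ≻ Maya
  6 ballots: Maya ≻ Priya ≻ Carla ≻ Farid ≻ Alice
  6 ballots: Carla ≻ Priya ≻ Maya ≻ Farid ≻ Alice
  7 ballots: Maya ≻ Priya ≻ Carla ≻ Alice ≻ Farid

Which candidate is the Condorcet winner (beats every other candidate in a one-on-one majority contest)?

Priya vs Farid: 34–8
Priya vs Carla: 36–6
Priya vs Alice: 30–12
Priya vs Maya: 25–17
Priya beats every other candidate.

Priya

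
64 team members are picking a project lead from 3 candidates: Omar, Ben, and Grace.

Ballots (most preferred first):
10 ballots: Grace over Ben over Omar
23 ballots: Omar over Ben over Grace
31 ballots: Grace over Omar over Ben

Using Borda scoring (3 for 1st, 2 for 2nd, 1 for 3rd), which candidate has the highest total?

Grace

Omar: 10×1 + 23×3 + 31×2 = 141
Ben: 10×2 + 23×2 + 31×1 = 97
Grace: 10×3 + 23×1 + 31×3 = 146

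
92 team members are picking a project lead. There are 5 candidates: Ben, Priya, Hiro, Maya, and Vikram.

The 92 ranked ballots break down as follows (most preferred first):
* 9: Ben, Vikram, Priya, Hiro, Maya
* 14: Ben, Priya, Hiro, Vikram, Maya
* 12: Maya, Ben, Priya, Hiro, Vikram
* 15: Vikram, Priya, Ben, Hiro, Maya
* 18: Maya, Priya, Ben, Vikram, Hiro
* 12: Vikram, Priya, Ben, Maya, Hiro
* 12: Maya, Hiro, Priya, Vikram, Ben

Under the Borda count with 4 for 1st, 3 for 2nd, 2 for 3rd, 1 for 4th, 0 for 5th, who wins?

Priya

Ben: 9×4 + 14×4 + 12×3 + 15×2 + 18×2 + 12×2 + 12×0 = 218
Priya: 9×2 + 14×3 + 12×2 + 15×3 + 18×3 + 12×3 + 12×2 = 243
Hiro: 9×1 + 14×2 + 12×1 + 15×1 + 18×0 + 12×0 + 12×3 = 100
Maya: 9×0 + 14×0 + 12×4 + 15×0 + 18×4 + 12×1 + 12×4 = 180
Vikram: 9×3 + 14×1 + 12×0 + 15×4 + 18×1 + 12×4 + 12×1 = 179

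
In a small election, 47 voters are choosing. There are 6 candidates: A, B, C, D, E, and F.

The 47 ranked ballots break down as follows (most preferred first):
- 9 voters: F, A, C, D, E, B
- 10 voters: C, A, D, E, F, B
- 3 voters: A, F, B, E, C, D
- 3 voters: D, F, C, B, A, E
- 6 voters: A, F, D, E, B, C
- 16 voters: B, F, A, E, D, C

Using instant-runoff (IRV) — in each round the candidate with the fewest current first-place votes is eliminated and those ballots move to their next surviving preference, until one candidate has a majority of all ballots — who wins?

F

Round 1: A 9, B 16, C 10, D 3, E 0, F 9. E eliminated.
Round 2: A 9, B 16, C 10, D 3, F 9. D eliminated.
Round 3: A 9, B 16, C 10, F 12. A eliminated.
Round 4: B 16, C 10, F 21. C eliminated.
Round 5: B 16, F 31. F has a majority (≥24).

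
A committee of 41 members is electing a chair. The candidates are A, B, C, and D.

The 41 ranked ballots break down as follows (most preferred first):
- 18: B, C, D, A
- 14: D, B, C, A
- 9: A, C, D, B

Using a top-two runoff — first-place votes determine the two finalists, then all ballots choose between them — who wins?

Round 1 first-place votes: A 9, B 18, C 0, D 14. B and D advance.
Runoff: B is ranked above D on 18 ballots, D above B on 23.

D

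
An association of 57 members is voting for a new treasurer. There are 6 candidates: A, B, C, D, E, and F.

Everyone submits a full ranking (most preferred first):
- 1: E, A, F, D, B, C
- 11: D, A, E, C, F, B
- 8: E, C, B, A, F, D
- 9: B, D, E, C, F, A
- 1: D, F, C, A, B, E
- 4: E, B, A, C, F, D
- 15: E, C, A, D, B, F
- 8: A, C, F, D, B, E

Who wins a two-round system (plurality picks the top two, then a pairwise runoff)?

D

Round 1 first-place votes: A 8, B 9, C 0, D 12, E 28, F 0. E and D advance.
Runoff: E is ranked above D on 28 ballots, D above E on 29.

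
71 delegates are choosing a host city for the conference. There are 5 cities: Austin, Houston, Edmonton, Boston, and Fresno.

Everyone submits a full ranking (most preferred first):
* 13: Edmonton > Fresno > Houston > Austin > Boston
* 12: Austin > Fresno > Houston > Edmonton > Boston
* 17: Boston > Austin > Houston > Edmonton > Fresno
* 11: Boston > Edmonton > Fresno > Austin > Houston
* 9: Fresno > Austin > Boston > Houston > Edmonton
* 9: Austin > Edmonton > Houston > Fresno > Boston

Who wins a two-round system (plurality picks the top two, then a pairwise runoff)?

Round 1 first-place votes: Austin 21, Houston 0, Edmonton 13, Boston 28, Fresno 9. Boston and Austin advance.
Runoff: Boston is ranked above Austin on 28 ballots, Austin above Boston on 43.

Austin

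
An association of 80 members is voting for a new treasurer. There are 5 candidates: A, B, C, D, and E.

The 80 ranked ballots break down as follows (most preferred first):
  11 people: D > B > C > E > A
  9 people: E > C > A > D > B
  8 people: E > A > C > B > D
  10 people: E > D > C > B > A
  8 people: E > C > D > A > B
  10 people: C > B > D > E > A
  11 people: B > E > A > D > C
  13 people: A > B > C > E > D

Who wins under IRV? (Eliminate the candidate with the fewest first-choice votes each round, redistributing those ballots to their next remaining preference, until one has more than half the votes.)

B

Round 1: A 13, B 11, C 10, D 11, E 35. C eliminated.
Round 2: A 13, B 21, D 11, E 35. D eliminated.
Round 3: A 13, B 32, E 35. A eliminated.
Round 4: B 45, E 35. B has a majority (≥41).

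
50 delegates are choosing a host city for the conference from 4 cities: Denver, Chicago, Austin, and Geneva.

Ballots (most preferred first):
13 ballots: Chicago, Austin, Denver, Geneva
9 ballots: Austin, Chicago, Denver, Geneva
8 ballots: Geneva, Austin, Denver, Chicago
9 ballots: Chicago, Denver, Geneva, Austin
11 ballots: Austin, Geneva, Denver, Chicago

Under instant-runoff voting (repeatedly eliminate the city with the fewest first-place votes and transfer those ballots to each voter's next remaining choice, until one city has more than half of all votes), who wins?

Austin

Round 1: Denver 0, Chicago 22, Austin 20, Geneva 8. Denver eliminated.
Round 2: Chicago 22, Austin 20, Geneva 8. Geneva eliminated.
Round 3: Chicago 22, Austin 28. Austin has a majority (≥26).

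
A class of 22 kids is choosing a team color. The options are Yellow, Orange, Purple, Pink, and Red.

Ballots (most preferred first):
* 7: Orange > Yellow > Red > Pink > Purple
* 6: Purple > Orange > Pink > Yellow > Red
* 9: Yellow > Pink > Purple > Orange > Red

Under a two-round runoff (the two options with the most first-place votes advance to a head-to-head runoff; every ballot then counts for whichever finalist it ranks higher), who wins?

Round 1 first-place votes: Yellow 9, Orange 7, Purple 6, Pink 0, Red 0. Yellow and Orange advance.
Runoff: Yellow is ranked above Orange on 9 ballots, Orange above Yellow on 13.

Orange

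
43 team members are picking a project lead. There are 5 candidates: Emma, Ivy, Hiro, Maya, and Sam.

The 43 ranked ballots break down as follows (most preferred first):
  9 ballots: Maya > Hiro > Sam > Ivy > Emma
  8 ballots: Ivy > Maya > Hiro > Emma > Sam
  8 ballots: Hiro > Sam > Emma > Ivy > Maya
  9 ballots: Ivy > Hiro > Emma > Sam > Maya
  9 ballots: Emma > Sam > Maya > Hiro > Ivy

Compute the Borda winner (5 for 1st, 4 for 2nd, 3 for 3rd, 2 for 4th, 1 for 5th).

Hiro

Emma: 9×1 + 8×2 + 8×3 + 9×3 + 9×5 = 121
Ivy: 9×2 + 8×5 + 8×2 + 9×5 + 9×1 = 128
Hiro: 9×4 + 8×3 + 8×5 + 9×4 + 9×2 = 154
Maya: 9×5 + 8×4 + 8×1 + 9×1 + 9×3 = 121
Sam: 9×3 + 8×1 + 8×4 + 9×2 + 9×4 = 121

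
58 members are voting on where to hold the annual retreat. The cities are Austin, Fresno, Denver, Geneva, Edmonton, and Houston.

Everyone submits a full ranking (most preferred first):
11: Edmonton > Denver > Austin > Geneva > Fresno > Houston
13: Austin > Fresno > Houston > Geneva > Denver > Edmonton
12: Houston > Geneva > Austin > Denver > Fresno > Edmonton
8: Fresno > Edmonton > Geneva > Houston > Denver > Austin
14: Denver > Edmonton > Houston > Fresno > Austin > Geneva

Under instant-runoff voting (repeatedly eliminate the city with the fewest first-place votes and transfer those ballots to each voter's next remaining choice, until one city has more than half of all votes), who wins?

Round 1: Austin 13, Fresno 8, Denver 14, Geneva 0, Edmonton 11, Houston 12. Geneva eliminated.
Round 2: Austin 13, Fresno 8, Denver 14, Edmonton 11, Houston 12. Fresno eliminated.
Round 3: Austin 13, Denver 14, Edmonton 19, Houston 12. Houston eliminated.
Round 4: Austin 25, Denver 14, Edmonton 19. Denver eliminated.
Round 5: Austin 25, Edmonton 33. Edmonton has a majority (≥30).

Edmonton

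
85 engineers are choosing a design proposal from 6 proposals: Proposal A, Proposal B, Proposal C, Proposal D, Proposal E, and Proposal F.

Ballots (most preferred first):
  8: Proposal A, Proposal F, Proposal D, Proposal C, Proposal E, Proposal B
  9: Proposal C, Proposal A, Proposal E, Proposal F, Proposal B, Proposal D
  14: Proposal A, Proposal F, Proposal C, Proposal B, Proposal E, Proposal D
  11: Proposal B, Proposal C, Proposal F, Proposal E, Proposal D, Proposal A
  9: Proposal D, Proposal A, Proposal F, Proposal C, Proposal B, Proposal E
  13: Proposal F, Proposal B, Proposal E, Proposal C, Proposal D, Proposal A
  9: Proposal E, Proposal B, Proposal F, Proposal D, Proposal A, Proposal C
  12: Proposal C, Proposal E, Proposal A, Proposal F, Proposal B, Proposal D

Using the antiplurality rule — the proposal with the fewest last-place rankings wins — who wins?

Last-place votes: Proposal A 24, Proposal B 8, Proposal C 9, Proposal D 35, Proposal E 9, Proposal F 0.

Proposal F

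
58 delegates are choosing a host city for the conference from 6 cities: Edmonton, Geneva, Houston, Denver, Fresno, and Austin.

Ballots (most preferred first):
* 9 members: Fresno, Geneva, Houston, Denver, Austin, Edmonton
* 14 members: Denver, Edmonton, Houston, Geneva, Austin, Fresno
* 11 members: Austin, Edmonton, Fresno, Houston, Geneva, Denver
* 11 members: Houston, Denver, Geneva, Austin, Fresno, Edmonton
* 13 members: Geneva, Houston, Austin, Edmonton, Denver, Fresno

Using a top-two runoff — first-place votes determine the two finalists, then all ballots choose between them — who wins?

Geneva

Round 1 first-place votes: Edmonton 0, Geneva 13, Houston 11, Denver 14, Fresno 9, Austin 11. Denver and Geneva advance.
Runoff: Denver is ranked above Geneva on 25 ballots, Geneva above Denver on 33.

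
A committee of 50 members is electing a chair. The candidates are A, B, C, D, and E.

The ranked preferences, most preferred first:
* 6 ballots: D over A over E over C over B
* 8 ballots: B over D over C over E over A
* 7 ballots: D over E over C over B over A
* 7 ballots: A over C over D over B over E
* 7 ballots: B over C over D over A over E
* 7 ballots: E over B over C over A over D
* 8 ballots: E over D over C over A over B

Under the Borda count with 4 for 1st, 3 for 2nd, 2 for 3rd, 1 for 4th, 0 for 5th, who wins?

A: 6×3 + 8×0 + 7×0 + 7×4 + 7×1 + 7×1 + 8×1 = 68
B: 6×0 + 8×4 + 7×1 + 7×1 + 7×4 + 7×3 + 8×0 = 95
C: 6×1 + 8×2 + 7×2 + 7×3 + 7×3 + 7×2 + 8×2 = 108
D: 6×4 + 8×3 + 7×4 + 7×2 + 7×2 + 7×0 + 8×3 = 128
E: 6×2 + 8×1 + 7×3 + 7×0 + 7×0 + 7×4 + 8×4 = 101

D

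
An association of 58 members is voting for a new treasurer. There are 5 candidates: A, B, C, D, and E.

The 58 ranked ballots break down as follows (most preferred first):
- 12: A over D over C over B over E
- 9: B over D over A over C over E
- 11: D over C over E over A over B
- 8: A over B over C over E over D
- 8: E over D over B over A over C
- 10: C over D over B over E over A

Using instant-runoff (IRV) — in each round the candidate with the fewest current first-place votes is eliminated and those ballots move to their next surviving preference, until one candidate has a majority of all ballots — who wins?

Round 1: A 20, B 9, C 10, D 11, E 8. E eliminated.
Round 2: A 20, B 9, C 10, D 19. B eliminated.
Round 3: A 20, C 10, D 28. C eliminated.
Round 4: A 20, D 38. D has a majority (≥30).

D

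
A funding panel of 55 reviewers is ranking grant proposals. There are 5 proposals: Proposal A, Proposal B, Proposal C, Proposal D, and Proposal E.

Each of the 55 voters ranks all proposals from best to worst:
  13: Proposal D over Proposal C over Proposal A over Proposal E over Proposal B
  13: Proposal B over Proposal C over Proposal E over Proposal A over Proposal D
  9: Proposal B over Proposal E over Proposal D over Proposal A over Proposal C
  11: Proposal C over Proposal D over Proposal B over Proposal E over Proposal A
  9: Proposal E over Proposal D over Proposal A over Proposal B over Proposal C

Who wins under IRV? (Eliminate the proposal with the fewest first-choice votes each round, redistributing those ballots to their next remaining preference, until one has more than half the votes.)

Proposal D

Round 1: Proposal A 0, Proposal B 22, Proposal C 11, Proposal D 13, Proposal E 9. Proposal A eliminated.
Round 2: Proposal B 22, Proposal C 11, Proposal D 13, Proposal E 9. Proposal E eliminated.
Round 3: Proposal B 22, Proposal C 11, Proposal D 22. Proposal C eliminated.
Round 4: Proposal B 22, Proposal D 33. Proposal D has a majority (≥28).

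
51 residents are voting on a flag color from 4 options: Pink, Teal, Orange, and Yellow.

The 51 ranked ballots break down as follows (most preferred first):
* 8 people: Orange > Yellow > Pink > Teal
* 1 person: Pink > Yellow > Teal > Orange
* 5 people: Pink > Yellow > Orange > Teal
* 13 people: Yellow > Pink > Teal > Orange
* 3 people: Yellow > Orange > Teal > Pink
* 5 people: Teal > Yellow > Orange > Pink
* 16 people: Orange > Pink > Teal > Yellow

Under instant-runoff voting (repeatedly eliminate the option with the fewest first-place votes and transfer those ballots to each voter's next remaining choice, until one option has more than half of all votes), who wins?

Yellow

Round 1: Pink 6, Teal 5, Orange 24, Yellow 16. Teal eliminated.
Round 2: Pink 6, Orange 24, Yellow 21. Pink eliminated.
Round 3: Orange 24, Yellow 27. Yellow has a majority (≥26).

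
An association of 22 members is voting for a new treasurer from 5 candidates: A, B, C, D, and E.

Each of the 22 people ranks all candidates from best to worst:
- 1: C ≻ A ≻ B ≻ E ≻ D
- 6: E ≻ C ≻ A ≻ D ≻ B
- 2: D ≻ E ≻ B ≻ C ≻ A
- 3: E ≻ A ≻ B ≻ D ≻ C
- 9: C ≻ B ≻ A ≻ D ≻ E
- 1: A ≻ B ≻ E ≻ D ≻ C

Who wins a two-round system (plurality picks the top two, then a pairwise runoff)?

E

Round 1 first-place votes: A 1, B 0, C 10, D 2, E 9. C and E advance.
Runoff: C is ranked above E on 10 ballots, E above C on 12.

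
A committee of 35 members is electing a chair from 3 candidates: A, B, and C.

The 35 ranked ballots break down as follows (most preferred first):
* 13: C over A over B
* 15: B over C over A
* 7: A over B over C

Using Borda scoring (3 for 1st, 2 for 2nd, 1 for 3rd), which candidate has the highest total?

A: 13×2 + 15×1 + 7×3 = 62
B: 13×1 + 15×3 + 7×2 = 72
C: 13×3 + 15×2 + 7×1 = 76

C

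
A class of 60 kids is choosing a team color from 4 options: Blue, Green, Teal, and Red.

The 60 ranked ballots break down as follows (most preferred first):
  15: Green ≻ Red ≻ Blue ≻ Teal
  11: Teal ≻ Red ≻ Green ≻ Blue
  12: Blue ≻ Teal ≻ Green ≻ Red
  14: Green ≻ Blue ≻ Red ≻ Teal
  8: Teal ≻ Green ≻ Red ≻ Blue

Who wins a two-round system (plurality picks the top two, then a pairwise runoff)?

Teal

Round 1 first-place votes: Blue 12, Green 29, Teal 19, Red 0. Green and Teal advance.
Runoff: Green is ranked above Teal on 29 ballots, Teal above Green on 31.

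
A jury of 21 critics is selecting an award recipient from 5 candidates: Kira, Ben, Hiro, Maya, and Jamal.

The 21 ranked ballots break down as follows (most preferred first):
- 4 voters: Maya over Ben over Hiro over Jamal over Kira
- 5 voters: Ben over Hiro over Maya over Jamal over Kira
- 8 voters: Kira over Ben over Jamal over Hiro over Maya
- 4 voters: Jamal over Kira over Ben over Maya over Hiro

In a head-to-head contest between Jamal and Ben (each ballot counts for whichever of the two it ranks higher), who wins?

Jamal is ranked above Ben on 4 ballots; Ben above Jamal on 17.

Ben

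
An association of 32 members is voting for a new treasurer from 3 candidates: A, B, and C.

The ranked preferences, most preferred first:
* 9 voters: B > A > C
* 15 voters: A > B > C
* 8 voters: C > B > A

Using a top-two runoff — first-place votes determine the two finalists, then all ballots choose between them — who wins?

Round 1 first-place votes: A 15, B 9, C 8. A and B advance.
Runoff: A is ranked above B on 15 ballots, B above A on 17.

B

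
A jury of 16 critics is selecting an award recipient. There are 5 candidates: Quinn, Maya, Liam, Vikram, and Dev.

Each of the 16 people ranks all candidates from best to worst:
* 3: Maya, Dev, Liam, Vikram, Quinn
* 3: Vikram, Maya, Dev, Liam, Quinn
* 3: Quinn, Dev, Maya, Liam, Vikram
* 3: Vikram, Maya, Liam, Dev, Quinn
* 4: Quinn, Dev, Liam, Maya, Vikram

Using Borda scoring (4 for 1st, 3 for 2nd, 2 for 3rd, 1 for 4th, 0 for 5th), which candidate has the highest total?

Quinn: 3×0 + 3×0 + 3×4 + 3×0 + 4×4 = 28
Maya: 3×4 + 3×3 + 3×2 + 3×3 + 4×1 = 40
Liam: 3×2 + 3×1 + 3×1 + 3×2 + 4×2 = 26
Vikram: 3×1 + 3×4 + 3×0 + 3×4 + 4×0 = 27
Dev: 3×3 + 3×2 + 3×3 + 3×1 + 4×3 = 39

Maya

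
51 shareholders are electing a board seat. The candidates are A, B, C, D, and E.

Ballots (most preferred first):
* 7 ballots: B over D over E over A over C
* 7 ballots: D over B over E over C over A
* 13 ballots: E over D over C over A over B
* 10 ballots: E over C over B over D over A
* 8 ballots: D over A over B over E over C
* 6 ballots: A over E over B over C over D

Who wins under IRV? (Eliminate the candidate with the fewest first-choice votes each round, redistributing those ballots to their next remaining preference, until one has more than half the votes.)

Round 1: A 6, B 7, C 0, D 15, E 23. C eliminated.
Round 2: A 6, B 7, D 15, E 23. A eliminated.
Round 3: B 7, D 15, E 29. E has a majority (≥26).

E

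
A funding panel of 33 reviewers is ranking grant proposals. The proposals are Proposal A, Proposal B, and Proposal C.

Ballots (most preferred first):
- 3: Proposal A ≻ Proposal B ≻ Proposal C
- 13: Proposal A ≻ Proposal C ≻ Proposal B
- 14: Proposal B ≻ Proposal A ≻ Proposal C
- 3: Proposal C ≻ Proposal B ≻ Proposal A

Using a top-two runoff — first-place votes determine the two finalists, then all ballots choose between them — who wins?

Proposal B

Round 1 first-place votes: Proposal A 16, Proposal B 14, Proposal C 3. Proposal A and Proposal B advance.
Runoff: Proposal A is ranked above Proposal B on 16 ballots, Proposal B above Proposal A on 17.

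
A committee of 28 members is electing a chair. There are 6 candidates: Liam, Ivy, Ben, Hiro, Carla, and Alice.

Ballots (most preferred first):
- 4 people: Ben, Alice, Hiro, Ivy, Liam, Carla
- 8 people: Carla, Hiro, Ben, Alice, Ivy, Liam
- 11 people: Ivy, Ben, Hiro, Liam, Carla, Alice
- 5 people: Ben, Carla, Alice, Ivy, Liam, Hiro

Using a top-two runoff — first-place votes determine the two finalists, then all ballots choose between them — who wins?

Round 1 first-place votes: Liam 0, Ivy 11, Ben 9, Hiro 0, Carla 8, Alice 0. Ivy and Ben advance.
Runoff: Ivy is ranked above Ben on 11 ballots, Ben above Ivy on 17.

Ben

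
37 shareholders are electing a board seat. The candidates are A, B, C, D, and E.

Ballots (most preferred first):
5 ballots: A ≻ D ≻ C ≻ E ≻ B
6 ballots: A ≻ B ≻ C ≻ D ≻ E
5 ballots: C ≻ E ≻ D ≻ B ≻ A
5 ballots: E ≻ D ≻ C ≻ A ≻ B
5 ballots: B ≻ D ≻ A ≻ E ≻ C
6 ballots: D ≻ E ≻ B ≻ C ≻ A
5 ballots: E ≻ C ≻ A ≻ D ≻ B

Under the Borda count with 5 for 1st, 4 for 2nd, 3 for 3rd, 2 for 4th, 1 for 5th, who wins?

A: 5×5 + 6×5 + 5×1 + 5×2 + 5×3 + 6×1 + 5×3 = 106
B: 5×1 + 6×4 + 5×2 + 5×1 + 5×5 + 6×3 + 5×1 = 92
C: 5×3 + 6×3 + 5×5 + 5×3 + 5×1 + 6×2 + 5×4 = 110
D: 5×4 + 6×2 + 5×3 + 5×4 + 5×4 + 6×5 + 5×2 = 127
E: 5×2 + 6×1 + 5×4 + 5×5 + 5×2 + 6×4 + 5×5 = 120

D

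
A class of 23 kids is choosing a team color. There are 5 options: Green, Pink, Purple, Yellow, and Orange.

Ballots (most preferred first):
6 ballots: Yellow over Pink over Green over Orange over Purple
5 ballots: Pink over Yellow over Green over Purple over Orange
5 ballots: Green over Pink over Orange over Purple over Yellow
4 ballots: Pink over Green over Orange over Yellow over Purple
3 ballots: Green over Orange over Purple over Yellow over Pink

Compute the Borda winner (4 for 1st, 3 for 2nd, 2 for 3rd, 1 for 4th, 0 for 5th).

Green: 6×2 + 5×2 + 5×4 + 4×3 + 3×4 = 66
Pink: 6×3 + 5×4 + 5×3 + 4×4 + 3×0 = 69
Purple: 6×0 + 5×1 + 5×1 + 4×0 + 3×2 = 16
Yellow: 6×4 + 5×3 + 5×0 + 4×1 + 3×1 = 46
Orange: 6×1 + 5×0 + 5×2 + 4×2 + 3×3 = 33

Pink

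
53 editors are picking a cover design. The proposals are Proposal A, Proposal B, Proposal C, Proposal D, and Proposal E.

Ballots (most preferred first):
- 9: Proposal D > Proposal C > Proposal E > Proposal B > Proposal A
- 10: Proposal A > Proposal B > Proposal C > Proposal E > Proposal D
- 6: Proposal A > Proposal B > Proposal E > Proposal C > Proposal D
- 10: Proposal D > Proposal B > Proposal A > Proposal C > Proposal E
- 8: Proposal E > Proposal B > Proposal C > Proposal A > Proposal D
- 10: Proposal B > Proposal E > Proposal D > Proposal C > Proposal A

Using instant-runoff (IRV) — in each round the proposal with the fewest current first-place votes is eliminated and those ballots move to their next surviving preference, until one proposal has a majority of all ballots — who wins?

Round 1: Proposal A 16, Proposal B 10, Proposal C 0, Proposal D 19, Proposal E 8. Proposal C eliminated.
Round 2: Proposal A 16, Proposal B 10, Proposal D 19, Proposal E 8. Proposal E eliminated.
Round 3: Proposal A 16, Proposal B 18, Proposal D 19. Proposal A eliminated.
Round 4: Proposal B 34, Proposal D 19. Proposal B has a majority (≥27).

Proposal B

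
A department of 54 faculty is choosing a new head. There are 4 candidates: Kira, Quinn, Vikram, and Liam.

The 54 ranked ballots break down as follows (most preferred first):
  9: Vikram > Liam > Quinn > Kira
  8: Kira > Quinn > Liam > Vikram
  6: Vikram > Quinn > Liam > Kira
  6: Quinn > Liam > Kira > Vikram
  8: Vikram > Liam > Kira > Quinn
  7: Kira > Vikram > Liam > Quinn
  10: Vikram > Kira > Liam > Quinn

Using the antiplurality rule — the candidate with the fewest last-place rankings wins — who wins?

Last-place votes: Kira 15, Quinn 25, Vikram 14, Liam 0.

Liam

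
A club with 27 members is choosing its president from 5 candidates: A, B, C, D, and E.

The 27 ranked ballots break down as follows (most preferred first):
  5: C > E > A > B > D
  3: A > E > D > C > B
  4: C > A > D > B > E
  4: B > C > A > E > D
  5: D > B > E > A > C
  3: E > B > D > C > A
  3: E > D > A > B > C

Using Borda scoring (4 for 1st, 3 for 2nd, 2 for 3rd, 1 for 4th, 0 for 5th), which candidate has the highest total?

E

A: 5×2 + 3×4 + 4×3 + 4×2 + 5×1 + 3×0 + 3×2 = 53
B: 5×1 + 3×0 + 4×1 + 4×4 + 5×3 + 3×3 + 3×1 = 52
C: 5×4 + 3×1 + 4×4 + 4×3 + 5×0 + 3×1 + 3×0 = 54
D: 5×0 + 3×2 + 4×2 + 4×0 + 5×4 + 3×2 + 3×3 = 49
E: 5×3 + 3×3 + 4×0 + 4×1 + 5×2 + 3×4 + 3×4 = 62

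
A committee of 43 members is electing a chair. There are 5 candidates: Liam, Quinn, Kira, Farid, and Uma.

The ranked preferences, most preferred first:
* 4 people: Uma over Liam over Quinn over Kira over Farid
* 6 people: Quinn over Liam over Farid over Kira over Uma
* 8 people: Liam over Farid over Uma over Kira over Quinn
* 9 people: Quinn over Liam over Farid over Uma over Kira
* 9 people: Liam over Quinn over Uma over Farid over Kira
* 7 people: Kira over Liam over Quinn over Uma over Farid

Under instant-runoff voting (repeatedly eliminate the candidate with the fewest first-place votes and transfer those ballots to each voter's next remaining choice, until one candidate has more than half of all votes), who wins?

Round 1: Liam 17, Quinn 15, Kira 7, Farid 0, Uma 4. Farid eliminated.
Round 2: Liam 17, Quinn 15, Kira 7, Uma 4. Uma eliminated.
Round 3: Liam 21, Quinn 15, Kira 7. Kira eliminated.
Round 4: Liam 28, Quinn 15. Liam has a majority (≥22).

Liam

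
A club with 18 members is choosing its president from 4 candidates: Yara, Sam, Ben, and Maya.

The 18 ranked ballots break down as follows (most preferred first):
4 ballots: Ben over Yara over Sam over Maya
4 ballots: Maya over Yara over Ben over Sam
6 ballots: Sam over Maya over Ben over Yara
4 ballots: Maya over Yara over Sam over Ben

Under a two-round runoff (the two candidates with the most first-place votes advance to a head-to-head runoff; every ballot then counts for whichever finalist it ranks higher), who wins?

Sam

Round 1 first-place votes: Yara 0, Sam 6, Ben 4, Maya 8. Maya and Sam advance.
Runoff: Maya is ranked above Sam on 8 ballots, Sam above Maya on 10.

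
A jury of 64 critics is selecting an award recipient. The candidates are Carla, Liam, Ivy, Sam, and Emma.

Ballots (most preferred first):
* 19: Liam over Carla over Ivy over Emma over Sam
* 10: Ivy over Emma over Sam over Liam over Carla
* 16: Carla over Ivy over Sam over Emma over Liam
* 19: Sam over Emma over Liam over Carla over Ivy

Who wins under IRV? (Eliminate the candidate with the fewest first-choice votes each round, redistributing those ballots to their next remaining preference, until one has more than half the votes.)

Sam

Round 1: Carla 16, Liam 19, Ivy 10, Sam 19, Emma 0. Emma eliminated.
Round 2: Carla 16, Liam 19, Ivy 10, Sam 19. Ivy eliminated.
Round 3: Carla 16, Liam 19, Sam 29. Carla eliminated.
Round 4: Liam 19, Sam 45. Sam has a majority (≥33).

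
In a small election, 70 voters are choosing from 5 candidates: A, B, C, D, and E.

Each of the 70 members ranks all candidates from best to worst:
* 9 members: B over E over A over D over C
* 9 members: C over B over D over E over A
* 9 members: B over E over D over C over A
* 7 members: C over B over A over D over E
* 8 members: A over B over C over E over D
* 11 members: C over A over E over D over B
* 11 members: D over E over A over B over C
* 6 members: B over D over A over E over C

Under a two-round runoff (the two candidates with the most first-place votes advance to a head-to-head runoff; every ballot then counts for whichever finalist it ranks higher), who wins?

B

Round 1 first-place votes: A 8, B 24, C 27, D 11, E 0. C and B advance.
Runoff: C is ranked above B on 27 ballots, B above C on 43.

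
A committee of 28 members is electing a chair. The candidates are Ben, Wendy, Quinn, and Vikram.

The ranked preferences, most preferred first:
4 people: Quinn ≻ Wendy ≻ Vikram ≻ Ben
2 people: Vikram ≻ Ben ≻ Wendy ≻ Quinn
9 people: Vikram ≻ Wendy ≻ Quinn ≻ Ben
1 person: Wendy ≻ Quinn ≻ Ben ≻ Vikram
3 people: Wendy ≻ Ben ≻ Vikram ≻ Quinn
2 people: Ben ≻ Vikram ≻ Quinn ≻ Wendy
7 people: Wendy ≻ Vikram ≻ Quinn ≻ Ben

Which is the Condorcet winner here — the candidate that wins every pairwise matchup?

Wendy vs Ben: 24–4
Wendy vs Quinn: 22–6
Wendy vs Vikram: 15–13
Wendy beats every other candidate.

Wendy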